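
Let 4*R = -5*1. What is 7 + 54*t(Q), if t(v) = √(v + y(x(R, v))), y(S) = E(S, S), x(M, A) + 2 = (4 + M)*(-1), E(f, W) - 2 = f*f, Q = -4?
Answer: 7 + 27*√329/2 ≈ 251.87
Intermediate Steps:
R = -5/4 (R = (-5*1)/4 = (¼)*(-5) = -5/4 ≈ -1.2500)
E(f, W) = 2 + f² (E(f, W) = 2 + f*f = 2 + f²)
x(M, A) = -6 - M (x(M, A) = -2 + (4 + M)*(-1) = -2 + (-4 - M) = -6 - M)
y(S) = 2 + S²
t(v) = √(393/16 + v) (t(v) = √(v + (2 + (-6 - 1*(-5/4))²)) = √(v + (2 + (-6 + 5/4)²)) = √(v + (2 + (-19/4)²)) = √(v + (2 + 361/16)) = √(v + 393/16) = √(393/16 + v))
7 + 54*t(Q) = 7 + 54*(√(393 + 16*(-4))/4) = 7 + 54*(√(393 - 64)/4) = 7 + 54*(√329/4) = 7 + 27*√329/2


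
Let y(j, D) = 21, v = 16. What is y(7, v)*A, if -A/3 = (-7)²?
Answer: -3087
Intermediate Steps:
A = -147 (A = -3*(-7)² = -3*49 = -147)
y(7, v)*A = 21*(-147) = -3087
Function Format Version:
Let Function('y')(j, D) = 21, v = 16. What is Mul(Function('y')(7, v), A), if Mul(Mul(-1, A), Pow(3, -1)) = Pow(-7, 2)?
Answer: -3087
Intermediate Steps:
A = -147 (A = Mul(-3, Pow(-7, 2)) = Mul(-3, 49) = -147)
Mul(Function('y')(7, v), A) = Mul(21, -147) = -3087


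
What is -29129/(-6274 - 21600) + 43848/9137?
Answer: 1488370825/254684738 ≈ 5.8440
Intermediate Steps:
-29129/(-6274 - 21600) + 43848/9137 = -29129/(-27874) + 43848*(1/9137) = -29129*(-1/27874) + 43848/9137 = 29129/27874 + 43848/9137 = 1488370825/254684738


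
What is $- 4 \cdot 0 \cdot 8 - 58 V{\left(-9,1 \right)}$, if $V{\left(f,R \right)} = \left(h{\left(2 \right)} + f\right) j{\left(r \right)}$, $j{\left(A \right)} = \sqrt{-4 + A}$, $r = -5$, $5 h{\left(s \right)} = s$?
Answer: $\frac{7482 i}{5} \approx 1496.4 i$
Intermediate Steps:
$h{\left(s \right)} = \frac{s}{5}$
$V{\left(f,R \right)} = 3 i \left(\frac{2}{5} + f\right)$ ($V{\left(f,R \right)} = \left(\frac{1}{5} \cdot 2 + f\right) \sqrt{-4 - 5} = \left(\frac{2}{5} + f\right) \sqrt{-9} = \left(\frac{2}{5} + f\right) 3 i = 3 i \left(\frac{2}{5} + f\right)$)
$- 4 \cdot 0 \cdot 8 - 58 V{\left(-9,1 \right)} = - 4 \cdot 0 \cdot 8 - 58 i \left(\frac{6}{5} + 3 \left(-9\right)\right) = \left(-4\right) 0 - 58 i \left(\frac{6}{5} - 27\right) = 0 - 58 i \left(- \frac{129}{5}\right) = 0 - 58 \left(- \frac{129 i}{5}\right) = 0 + \frac{7482 i}{5} = \frac{7482 i}{5}$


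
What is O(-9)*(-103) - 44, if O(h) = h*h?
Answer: -8387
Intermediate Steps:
O(h) = h**2
O(-9)*(-103) - 44 = (-9)**2*(-103) - 44 = 81*(-103) - 44 = -8343 - 44 = -8387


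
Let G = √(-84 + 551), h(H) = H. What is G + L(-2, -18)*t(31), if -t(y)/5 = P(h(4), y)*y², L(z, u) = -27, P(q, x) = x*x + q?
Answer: 125194275 + √467 ≈ 1.2519e+8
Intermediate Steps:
P(q, x) = q + x² (P(q, x) = x² + q = q + x²)
G = √467 ≈ 21.610
t(y) = -5*y²*(4 + y²) (t(y) = -5*(4 + y²)*y² = -5*y²*(4 + y²))
G + L(-2, -18)*t(31) = √467 - 135*31²*(-4 - 1*31²) = √467 - 135*961*(-4 - 1*961) = √467 - 135*961*(-4 - 961) = √467 - 135*961*(-965) = √467 - 27*(-4636825) = √467 + 125194275 = 125194275 + √467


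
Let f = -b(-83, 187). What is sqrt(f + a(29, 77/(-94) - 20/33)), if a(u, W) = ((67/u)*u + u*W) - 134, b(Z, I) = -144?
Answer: sqrt(343220790)/3102 ≈ 5.9723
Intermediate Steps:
a(u, W) = -67 + W*u (a(u, W) = (67 + W*u) - 134 = -67 + W*u)
f = 144 (f = -1*(-144) = 144)
sqrt(f + a(29, 77/(-94) - 20/33)) = sqrt(144 + (-67 + (77/(-94) - 20/33)*29)) = sqrt(144 + (-67 + (77*(-1/94) - 20*1/33)*29)) = sqrt(144 + (-67 + (-77/94 - 20/33)*29)) = sqrt(144 + (-67 - 4421/3102*29)) = sqrt(144 + (-67 - 128209/3102)) = sqrt(144 - 336043/3102) = sqrt(110645/3102) = sqrt(343220790)/3102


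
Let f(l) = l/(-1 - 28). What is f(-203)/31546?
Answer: 7/31546 ≈ 0.00022190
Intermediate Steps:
f(l) = -l/29 (f(l) = l/(-29) = -l/29)
f(-203)/31546 = -1/29*(-203)/31546 = 7*(1/31546) = 7/31546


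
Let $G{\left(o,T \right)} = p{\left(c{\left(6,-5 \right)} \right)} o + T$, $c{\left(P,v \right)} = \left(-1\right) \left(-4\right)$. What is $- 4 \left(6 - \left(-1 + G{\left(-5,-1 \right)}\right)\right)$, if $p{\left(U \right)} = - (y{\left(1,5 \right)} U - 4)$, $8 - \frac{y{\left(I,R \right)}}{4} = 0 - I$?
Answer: $2768$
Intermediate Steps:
$c{\left(P,v \right)} = 4$
$y{\left(I,R \right)} = 32 + 4 I$ ($y{\left(I,R \right)} = 32 - 4 \left(0 - I\right) = 32 - 4 \left(- I\right) = 32 + 4 I$)
$p{\left(U \right)} = 4 - 36 U$ ($p{\left(U \right)} = - (\left(32 + 4 \cdot 1\right) U - 4) = - (\left(32 + 4\right) U - 4) = - (36 U - 4) = - (-4 + 36 U) = 4 - 36 U$)
$G{\left(o,T \right)} = T - 140 o$ ($G{\left(o,T \right)} = \left(4 - 144\right) o + T = - 140 o + T = T - 140 o$)
$- 4 \left(6 - \left(-1 + G{\left(-5,-1 \right)}\right)\right) = - 4 \left(6 + \left(1 - \left(-1 - -700\right)\right)\right) = - 4 \left(6 + \left(1 - \left(-1 + 700\right)\right)\right) = - 4 \left(6 + \left(1 - 699\right)\right) = - 4 \left(6 - 698\right) = \left(-4\right) \left(-692\right) = 2768$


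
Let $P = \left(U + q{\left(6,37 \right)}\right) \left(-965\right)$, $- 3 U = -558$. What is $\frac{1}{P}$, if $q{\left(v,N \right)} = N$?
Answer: $- \frac{1}{215195} \approx -4.647 \cdot 10^{-6}$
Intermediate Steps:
$U = 186$ ($U = \left(- \frac{1}{3}\right) \left(-558\right) = 186$)
$P = -215195$ ($P = \left(186 + 37\right) \left(-965\right) = 223 \left(-965\right) = -215195$)
$\frac{1}{P} = \frac{1}{-215195} = - \frac{1}{215195}$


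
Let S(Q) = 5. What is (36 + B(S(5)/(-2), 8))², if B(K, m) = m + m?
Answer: 2704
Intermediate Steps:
B(K, m) = 2*m
(36 + B(S(5)/(-2), 8))² = (36 + 2*8)² = (36 + 16)² = 52² = 2704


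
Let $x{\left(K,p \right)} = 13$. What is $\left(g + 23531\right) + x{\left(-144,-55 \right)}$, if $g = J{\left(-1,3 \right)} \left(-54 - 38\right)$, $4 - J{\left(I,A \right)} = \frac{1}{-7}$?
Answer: $\frac{162140}{7} \approx 23163.0$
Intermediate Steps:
$J{\left(I,A \right)} = \frac{29}{7}$ ($J{\left(I,A \right)} = 4 - \frac{1}{-7} = 4 - - \frac{1}{7} = 4 + \frac{1}{7} = \frac{29}{7}$)
$g = - \frac{2668}{7}$ ($g = \frac{29 \left(-54 - 38\right)}{7} = \frac{29}{7} \left(-92\right) = - \frac{2668}{7} \approx -381.14$)
$\left(g + 23531\right) + x{\left(-144,-55 \right)} = \left(- \frac{2668}{7} + 23531\right) + 13 = \frac{162049}{7} + 13 = \frac{162140}{7}$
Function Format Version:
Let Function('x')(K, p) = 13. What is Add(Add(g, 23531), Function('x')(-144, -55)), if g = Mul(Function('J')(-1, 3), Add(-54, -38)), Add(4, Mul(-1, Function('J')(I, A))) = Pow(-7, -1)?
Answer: Rational(162140, 7) ≈ 23163.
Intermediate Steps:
Function('J')(I, A) = Rational(29, 7) (Function('J')(I, A) = Add(4, Mul(-1, Pow(-7, -1))) = Add(4, Mul(-1, Rational(-1, 7))) = Add(4, Rational(1, 7)) = Rational(29, 7))
g = Rational(-2668, 7) (g = Mul(Rational(29, 7), Add(-54, -38)) = Mul(Rational(29, 7), -92) = Rational(-2668, 7) ≈ -381.14)
Add(Add(g, 23531), Function('x')(-144, -55)) = Add(Add(Rational(-2668, 7), 23531), 13) = Add(Rational(162049, 7), 13) = Rational(162140, 7)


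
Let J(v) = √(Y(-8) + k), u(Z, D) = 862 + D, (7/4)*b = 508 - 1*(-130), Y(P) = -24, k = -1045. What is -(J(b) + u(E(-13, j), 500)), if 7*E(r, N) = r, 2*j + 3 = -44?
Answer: -1362 - I*√1069 ≈ -1362.0 - 32.696*I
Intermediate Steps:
j = -47/2 (j = -3/2 + (½)*(-44) = -3/2 - 22 = -47/2 ≈ -23.500)
b = 2552/7 (b = 4*(508 - 1*(-130))/7 = 4*(508 + 130)/7 = (4/7)*638 = 2552/7 ≈ 364.57)
E(r, N) = r/7
J(v) = I*√1069 (J(v) = √(-24 - 1045) = √(-1069) = I*√1069)
-(J(b) + u(E(-13, j), 500)) = -(I*√1069 + (862 + 500)) = -(I*√1069 + 1362) = -(1362 + I*√1069) = -1362 - I*√1069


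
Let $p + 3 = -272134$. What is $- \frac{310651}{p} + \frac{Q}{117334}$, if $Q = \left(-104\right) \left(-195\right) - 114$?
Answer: $\frac{20968919588}{15965461379} \approx 1.3134$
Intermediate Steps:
$p = -272137$ ($p = -3 - 272134 = -272137$)
$Q = 20166$ ($Q = 20280 - 114 = 20166$)
$- \frac{310651}{p} + \frac{Q}{117334} = - \frac{310651}{-272137} + \frac{20166}{117334} = \left(-310651\right) \left(- \frac{1}{272137}\right) + 20166 \cdot \frac{1}{117334} = \frac{310651}{272137} + \frac{10083}{58667} = \frac{20968919588}{15965461379}$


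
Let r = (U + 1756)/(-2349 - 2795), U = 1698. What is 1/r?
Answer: -2572/1727 ≈ -1.4893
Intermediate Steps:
r = -1727/2572 (r = (1698 + 1756)/(-2349 - 2795) = 3454/(-5144) = 3454*(-1/5144) = -1727/2572 ≈ -0.67146)
1/r = 1/(-1727/2572) = -2572/1727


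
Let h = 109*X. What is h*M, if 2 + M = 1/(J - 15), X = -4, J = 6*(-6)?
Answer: 44908/51 ≈ 880.55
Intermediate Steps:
J = -36
M = -103/51 (M = -2 + 1/(-36 - 15) = -2 + 1/(-51) = -2 - 1/51 = -103/51 ≈ -2.0196)
h = -436 (h = 109*(-4) = -436)
h*M = -436*(-103/51) = 44908/51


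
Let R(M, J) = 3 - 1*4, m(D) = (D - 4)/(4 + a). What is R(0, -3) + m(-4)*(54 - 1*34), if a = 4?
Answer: -21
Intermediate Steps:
m(D) = -½ + D/8 (m(D) = (D - 4)/(4 + 4) = (-4 + D)/8 = (-4 + D)*(⅛) = -½ + D/8)
R(M, J) = -1 (R(M, J) = 3 - 4 = -1)
R(0, -3) + m(-4)*(54 - 1*34) = -1 + (-½ + (⅛)*(-4))*(54 - 1*34) = -1 + (-½ - ½)*(54 - 34) = -1 - 1*20 = -1 - 20 = -21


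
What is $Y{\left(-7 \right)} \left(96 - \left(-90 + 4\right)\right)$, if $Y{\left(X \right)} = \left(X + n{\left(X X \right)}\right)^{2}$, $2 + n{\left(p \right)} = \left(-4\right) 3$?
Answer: $80262$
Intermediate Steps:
$n{\left(p \right)} = -14$ ($n{\left(p \right)} = -2 - 12 = -14$)
$Y{\left(X \right)} = \left(-14 + X\right)^{2}$ ($Y{\left(X \right)} = \left(X - 14\right)^{2} = \left(-14 + X\right)^{2}$)
$Y{\left(-7 \right)} \left(96 - \left(-90 + 4\right)\right) = \left(-14 - 7\right)^{2} \left(96 - \left(-90 + 4\right)\right) = \left(-21\right)^{2} \left(96 - -86\right) = 441 \left(96 + 86\right) = 441 \cdot 182 = 80262$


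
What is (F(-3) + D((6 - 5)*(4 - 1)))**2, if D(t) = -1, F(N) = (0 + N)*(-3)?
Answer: 64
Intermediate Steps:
F(N) = -3*N (F(N) = N*(-3) = -3*N)
(F(-3) + D((6 - 5)*(4 - 1)))**2 = (-3*(-3) - 1)**2 = (9 - 1)**2 = 8**2 = 64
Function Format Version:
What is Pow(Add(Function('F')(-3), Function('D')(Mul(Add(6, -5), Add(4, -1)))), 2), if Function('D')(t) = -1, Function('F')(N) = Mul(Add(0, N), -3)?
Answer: 64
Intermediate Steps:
Function('F')(N) = Mul(-3, N) (Function('F')(N) = Mul(N, -3) = Mul(-3, N))
Pow(Add(Function('F')(-3), Function('D')(Mul(Add(6, -5), Add(4, -1)))), 2) = Pow(Add(Mul(-3, -3), -1), 2) = Pow(Add(9, -1), 2) = Pow(8, 2) = 64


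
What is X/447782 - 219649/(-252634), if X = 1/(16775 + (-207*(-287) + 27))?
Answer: 1873930721219483/2155341539495317 ≈ 0.86944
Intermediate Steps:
X = 1/76211 (X = 1/(16775 + (59409 + 27)) = 1/(16775 + 59436) = 1/76211 ≈ 1.3121e-5)
X/447782 - 219649/(-252634) = (1/76211)/447782 - 219649/(-252634) = (1/76211)*(1/447782) - 219649*(-1/252634) = 1/34125914002 + 219649/252634 = 1873930721219483/2155341539495317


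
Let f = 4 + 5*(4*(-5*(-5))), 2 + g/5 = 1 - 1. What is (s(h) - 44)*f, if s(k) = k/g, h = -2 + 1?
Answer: -110628/5 ≈ -22126.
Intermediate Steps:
h = -1
g = -10 (g = -10 + 5*(1 - 1) = -10 + 5*0 = -10 + 0 = -10)
f = 504 (f = 4 + 5*(4*25) = 4 + 5*100 = 4 + 500 = 504)
s(k) = -k/10 (s(k) = k/(-10) = k*(-1/10) = -k/10)
(s(h) - 44)*f = (-1/10*(-1) - 44)*504 = (1/10 - 44)*504 = -439/10*504 = -110628/5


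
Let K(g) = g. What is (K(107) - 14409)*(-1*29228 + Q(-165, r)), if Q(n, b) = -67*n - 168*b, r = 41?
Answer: 358422422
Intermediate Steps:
Q(n, b) = -168*b - 67*n
(K(107) - 14409)*(-1*29228 + Q(-165, r)) = (107 - 14409)*(-1*29228 + (-168*41 - 67*(-165))) = -14302*(-29228 + (-6888 + 11055)) = -14302*(-29228 + 4167) = -14302*(-25061) = 358422422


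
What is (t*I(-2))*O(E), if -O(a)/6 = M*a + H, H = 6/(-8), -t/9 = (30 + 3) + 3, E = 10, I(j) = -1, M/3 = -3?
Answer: 176418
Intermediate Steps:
M = -9 (M = 3*(-3) = -9)
t = -324 (t = -9*((30 + 3) + 3) = -9*(33 + 3) = -9*36 = -324)
H = -¾ (H = 6*(-⅛) = -¾ ≈ -0.75000)
O(a) = 9/2 + 54*a (O(a) = -6*(-9*a - ¾) = -6*(-¾ - 9*a) = 9/2 + 54*a)
(t*I(-2))*O(E) = (-324*(-1))*(9/2 + 54*10) = 324*(9/2 + 540) = 324*(1089/2) = 176418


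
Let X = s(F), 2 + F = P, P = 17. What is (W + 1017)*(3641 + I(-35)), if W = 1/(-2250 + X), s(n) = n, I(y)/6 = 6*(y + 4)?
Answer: 1147861970/447 ≈ 2.5679e+6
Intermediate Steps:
I(y) = 144 + 36*y (I(y) = 6*(6*(y + 4)) = 6*(6*(4 + y)) = 6*(24 + 6*y) = 144 + 36*y)
F = 15 (F = -2 + 17 = 15)
X = 15
W = -1/2235 (W = 1/(-2250 + 15) = 1/(-2235) = -1/2235 ≈ -0.00044743)
(W + 1017)*(3641 + I(-35)) = (-1/2235 + 1017)*(3641 + (144 + 36*(-35))) = 2272994*(3641 + (144 - 1260))/2235 = 2272994*(3641 - 1116)/2235 = (2272994/2235)*2525 = 1147861970/447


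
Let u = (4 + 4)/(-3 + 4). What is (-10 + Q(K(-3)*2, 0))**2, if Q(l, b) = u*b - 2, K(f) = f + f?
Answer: 144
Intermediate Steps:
K(f) = 2*f
u = 8 (u = 8/1 = 8*1 = 8)
Q(l, b) = -2 + 8*b (Q(l, b) = 8*b - 2 = -2 + 8*b)
(-10 + Q(K(-3)*2, 0))**2 = (-10 + (-2 + 8*0))**2 = (-10 + (-2 + 0))**2 = (-10 - 2)**2 = (-12)**2 = 144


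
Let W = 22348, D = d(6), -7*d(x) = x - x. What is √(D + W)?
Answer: 2*√5587 ≈ 149.49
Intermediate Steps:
d(x) = 0 (d(x) = -(x - x)/7 = -⅐*0 = 0)
D = 0
√(D + W) = √(0 + 22348) = √22348 = 2*√5587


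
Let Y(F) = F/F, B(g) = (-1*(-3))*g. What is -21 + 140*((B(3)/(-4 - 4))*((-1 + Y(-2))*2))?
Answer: -21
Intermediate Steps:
B(g) = 3*g
Y(F) = 1
-21 + 140*((B(3)/(-4 - 4))*((-1 + Y(-2))*2)) = -21 + 140*(((3*3)/(-4 - 4))*((-1 + 1)*2)) = -21 + 140*((9/(-8))*(0*2)) = -21 + 140*(-⅛*9*0) = -21 + 140*(-9/8*0) = -21 + 140*0 = -21 + 0 = -21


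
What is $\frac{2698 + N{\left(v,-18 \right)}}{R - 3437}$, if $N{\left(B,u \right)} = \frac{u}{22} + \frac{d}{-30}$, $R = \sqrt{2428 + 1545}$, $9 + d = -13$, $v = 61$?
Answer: $- \frac{382500293}{487121085} - \frac{111289 \sqrt{3973}}{487121085} \approx -0.79963$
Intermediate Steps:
$d = -22$ ($d = -9 - 13 = -22$)
$R = \sqrt{3973} \approx 63.032$
$N{\left(B,u \right)} = \frac{11}{15} + \frac{u}{22}$ ($N{\left(B,u \right)} = \frac{u}{22} - \frac{22}{-30} = u \frac{1}{22} - - \frac{11}{15} = \frac{u}{22} + \frac{11}{15} = \frac{11}{15} + \frac{u}{22}$)
$\frac{2698 + N{\left(v,-18 \right)}}{R - 3437} = \frac{2698 + \left(\frac{11}{15} + \frac{1}{22} \left(-18\right)\right)}{\sqrt{3973} - 3437} = \frac{2698 + \left(\frac{11}{15} - \frac{9}{11}\right)}{-3437 + \sqrt{3973}} = \frac{2698 - \frac{14}{165}}{-3437 + \sqrt{3973}} = \frac{445156}{165 \left(-3437 + \sqrt{3973}\right)}$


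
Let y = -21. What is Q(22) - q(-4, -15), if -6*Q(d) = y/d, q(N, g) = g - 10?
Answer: 1107/44 ≈ 25.159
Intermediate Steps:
q(N, g) = -10 + g
Q(d) = 7/(2*d) (Q(d) = -(-7)/(2*d) = 7/(2*d))
Q(22) - q(-4, -15) = (7/2)/22 - (-10 - 15) = (7/2)*(1/22) - 1*(-25) = 7/44 + 25 = 1107/44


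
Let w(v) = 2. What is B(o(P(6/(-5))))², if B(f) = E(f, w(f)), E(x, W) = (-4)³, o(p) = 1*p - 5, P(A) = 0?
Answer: 4096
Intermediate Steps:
o(p) = -5 + p (o(p) = p - 5 = -5 + p)
E(x, W) = -64
B(f) = -64
B(o(P(6/(-5))))² = (-64)² = 4096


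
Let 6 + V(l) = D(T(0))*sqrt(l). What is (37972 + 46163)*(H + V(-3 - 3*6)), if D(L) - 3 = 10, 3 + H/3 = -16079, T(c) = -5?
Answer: -4059682020 + 1093755*I*sqrt(21) ≈ -4.0597e+9 + 5.0122e+6*I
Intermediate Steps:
H = -48246 (H = -9 + 3*(-16079) = -9 - 48237 = -48246)
D(L) = 13 (D(L) = 3 + 10 = 13)
V(l) = -6 + 13*sqrt(l)
(37972 + 46163)*(H + V(-3 - 3*6)) = (37972 + 46163)*(-48246 + (-6 + 13*sqrt(-3 - 3*6))) = 84135*(-48246 + (-6 + 13*sqrt(-3 - 18))) = 84135*(-48246 + (-6 + 13*sqrt(-21))) = 84135*(-48246 + (-6 + 13*(I*sqrt(21)))) = 84135*(-48246 + (-6 + 13*I*sqrt(21))) = 84135*(-48252 + 13*I*sqrt(21)) = -4059682020 + 1093755*I*sqrt(21)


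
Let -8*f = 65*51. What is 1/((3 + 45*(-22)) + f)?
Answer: -8/11211 ≈ -0.00071358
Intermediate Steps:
f = -3315/8 (f = -65*51/8 = -⅛*3315 = -3315/8 ≈ -414.38)
1/((3 + 45*(-22)) + f) = 1/((3 + 45*(-22)) - 3315/8) = 1/((3 - 990) - 3315/8) = 1/(-987 - 3315/8) = 1/(-11211/8) = -8/11211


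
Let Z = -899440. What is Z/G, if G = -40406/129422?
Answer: 58203661840/20203 ≈ 2.8809e+6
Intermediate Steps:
G = -20203/64711 (G = -40406*1/129422 = -20203/64711 ≈ -0.31220)
Z/G = -899440/(-20203/64711) = -899440*(-64711/20203) = 58203661840/20203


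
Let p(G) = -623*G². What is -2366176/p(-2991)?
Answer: 2366176/5573408463 ≈ 0.00042455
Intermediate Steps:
-2366176/p(-2991) = -2366176/((-623*(-2991)²)) = -2366176/((-623*8946081)) = -2366176/(-5573408463) = -2366176*(-1/5573408463) = 2366176/5573408463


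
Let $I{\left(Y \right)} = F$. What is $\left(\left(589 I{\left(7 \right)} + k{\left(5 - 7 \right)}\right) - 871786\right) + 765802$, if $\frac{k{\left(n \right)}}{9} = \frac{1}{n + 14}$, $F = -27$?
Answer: $- \frac{487545}{4} \approx -1.2189 \cdot 10^{5}$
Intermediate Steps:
$I{\left(Y \right)} = -27$
$k{\left(n \right)} = \frac{9}{14 + n}$ ($k{\left(n \right)} = \frac{9}{n + 14} = \frac{9}{14 + n}$)
$\left(\left(589 I{\left(7 \right)} + k{\left(5 - 7 \right)}\right) - 871786\right) + 765802 = \left(\left(589 \left(-27\right) + \frac{9}{14 + \left(5 - 7\right)}\right) - 871786\right) + 765802 = \left(\left(-15903 + \frac{9}{14 + \left(5 - 7\right)}\right) - 871786\right) + 765802 = \left(\left(-15903 + \frac{9}{14 - 2}\right) - 871786\right) + 765802 = \left(\left(-15903 + \frac{9}{12}\right) - 871786\right) + 765802 = \left(\left(-15903 + 9 \cdot \frac{1}{12}\right) - 871786\right) + 765802 = \left(\left(-15903 + \frac{3}{4}\right) - 871786\right) + 765802 = \left(- \frac{63609}{4} - 871786\right) + 765802 = - \frac{3550753}{4} + 765802 = - \frac{487545}{4}$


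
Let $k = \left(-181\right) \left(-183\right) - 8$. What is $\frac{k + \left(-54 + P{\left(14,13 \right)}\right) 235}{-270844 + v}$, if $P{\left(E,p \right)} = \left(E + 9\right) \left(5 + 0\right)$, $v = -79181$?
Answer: $- \frac{146}{1077} \approx -0.13556$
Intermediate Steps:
$P{\left(E,p \right)} = 45 + 5 E$ ($P{\left(E,p \right)} = \left(9 + E\right) 5 = 45 + 5 E$)
$k = 33115$ ($k = 33123 - 8 = 33115$)
$\frac{k + \left(-54 + P{\left(14,13 \right)}\right) 235}{-270844 + v} = \frac{33115 + \left(-54 + \left(45 + 5 \cdot 14\right)\right) 235}{-270844 - 79181} = \frac{33115 + \left(-54 + \left(45 + 70\right)\right) 235}{-350025} = \left(33115 + \left(-54 + 115\right) 235\right) \left(- \frac{1}{350025}\right) = \left(33115 + 61 \cdot 235\right) \left(- \frac{1}{350025}\right) = \left(33115 + 14335\right) \left(- \frac{1}{350025}\right) = 47450 \left(- \frac{1}{350025}\right) = - \frac{146}{1077}$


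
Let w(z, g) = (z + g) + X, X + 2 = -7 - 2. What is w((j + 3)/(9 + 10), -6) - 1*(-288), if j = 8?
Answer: 5160/19 ≈ 271.58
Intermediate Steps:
X = -11 (X = -2 + (-7 - 2) = -2 - 9 = -11)
w(z, g) = -11 + g + z (w(z, g) = (z + g) - 11 = (g + z) - 11 = -11 + g + z)
w((j + 3)/(9 + 10), -6) - 1*(-288) = (-11 - 6 + (8 + 3)/(9 + 10)) - 1*(-288) = (-11 - 6 + 11/19) + 288 = -312/19 + 288 = 5160/19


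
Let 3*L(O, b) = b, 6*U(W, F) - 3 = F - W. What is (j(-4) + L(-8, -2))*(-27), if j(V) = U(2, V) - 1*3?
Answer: 225/2 ≈ 112.50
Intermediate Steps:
U(W, F) = ½ - W/6 + F/6 (U(W, F) = ½ + (F - W)/6 = ½ + (-W/6 + F/6) = ½ - W/6 + F/6)
j(V) = -17/6 + V/6 (j(V) = (½ - ⅙*2 + V/6) - 1*3 = (½ - ⅓ + V/6) - 3 = (⅙ + V/6) - 3 = -17/6 + V/6)
L(O, b) = b/3
(j(-4) + L(-8, -2))*(-27) = ((-17/6 + (⅙)*(-4)) + (⅓)*(-2))*(-27) = ((-17/6 - ⅔) - ⅔)*(-27) = (-7/2 - ⅔)*(-27) = -25/6*(-27) = 225/2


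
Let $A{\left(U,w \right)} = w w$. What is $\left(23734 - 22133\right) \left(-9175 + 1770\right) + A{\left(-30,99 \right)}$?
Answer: $-11845604$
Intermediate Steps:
$A{\left(U,w \right)} = w^{2}$
$\left(23734 - 22133\right) \left(-9175 + 1770\right) + A{\left(-30,99 \right)} = \left(23734 - 22133\right) \left(-9175 + 1770\right) + 99^{2} = 1601 \left(-7405\right) + 9801 = -11855405 + 9801 = -11845604$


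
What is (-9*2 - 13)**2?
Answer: 961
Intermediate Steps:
(-9*2 - 13)**2 = (-18 - 13)**2 = (-31)**2 = 961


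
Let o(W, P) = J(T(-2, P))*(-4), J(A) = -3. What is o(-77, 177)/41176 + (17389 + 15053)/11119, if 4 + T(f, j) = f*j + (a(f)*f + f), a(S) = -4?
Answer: 333991305/114458986 ≈ 2.9180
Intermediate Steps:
T(f, j) = -4 - 3*f + f*j (T(f, j) = -4 + (f*j + (-4*f + f)) = -4 + (f*j - 3*f) = -4 + (-3*f + f*j) = -4 - 3*f + f*j)
o(W, P) = 12 (o(W, P) = -3*(-4) = 12)
o(-77, 177)/41176 + (17389 + 15053)/11119 = 12/41176 + (17389 + 15053)/11119 = 12*(1/41176) + 32442*(1/11119) = 3/10294 + 32442/11119 = 333991305/114458986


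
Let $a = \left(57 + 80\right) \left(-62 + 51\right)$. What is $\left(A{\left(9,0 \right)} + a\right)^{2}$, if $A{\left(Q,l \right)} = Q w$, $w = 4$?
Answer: $2163841$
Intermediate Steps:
$a = -1507$ ($a = 137 \left(-11\right) = -1507$)
$A{\left(Q,l \right)} = 4 Q$ ($A{\left(Q,l \right)} = Q 4 = 4 Q$)
$\left(A{\left(9,0 \right)} + a\right)^{2} = \left(4 \cdot 9 - 1507\right)^{2} = \left(36 - 1507\right)^{2} = \left(-1471\right)^{2} = 2163841$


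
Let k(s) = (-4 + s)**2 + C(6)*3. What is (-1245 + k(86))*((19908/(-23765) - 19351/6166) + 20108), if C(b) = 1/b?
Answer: 4612084112215749/41867140 ≈ 1.1016e+8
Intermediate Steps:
k(s) = 1/2 + (-4 + s)**2 (k(s) = (-4 + s)**2 + 3/6 = (-4 + s)**2 + (1/6)*3 = (-4 + s)**2 + 1/2 = 1/2 + (-4 + s)**2)
(-1245 + k(86))*((19908/(-23765) - 19351/6166) + 20108) = (-1245 + (1/2 + (-4 + 86)**2))*((19908/(-23765) - 19351/6166) + 20108) = (-1245 + (1/2 + 82**2))*((19908*(-1/23765) - 19351*1/6166) + 20108) = (-1245 + (1/2 + 6724))*((-2844/3395 - 19351/6166) + 20108) = (-1245 + 13449/2)*(-83232749/20933570 + 20108) = (10959/2)*(420848992811/20933570) = 4612084112215749/41867140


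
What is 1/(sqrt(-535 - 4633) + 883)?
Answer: 883/784857 - 4*I*sqrt(323)/784857 ≈ 0.001125 - 9.1595e-5*I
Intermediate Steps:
1/(sqrt(-535 - 4633) + 883) = 1/(sqrt(-5168) + 883) = 1/(4*I*sqrt(323) + 883) = 1/(883 + 4*I*sqrt(323))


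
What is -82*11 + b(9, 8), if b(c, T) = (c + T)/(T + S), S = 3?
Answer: -9905/11 ≈ -900.45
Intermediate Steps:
b(c, T) = (T + c)/(3 + T) (b(c, T) = (c + T)/(T + 3) = (T + c)/(3 + T))
-82*11 + b(9, 8) = -82*11 + (8 + 9)/(3 + 8) = -902 + 17/11 = -9905/11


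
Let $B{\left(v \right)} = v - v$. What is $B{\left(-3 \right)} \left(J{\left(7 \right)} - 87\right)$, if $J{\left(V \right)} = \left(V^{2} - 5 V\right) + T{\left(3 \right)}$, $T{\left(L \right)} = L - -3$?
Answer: $0$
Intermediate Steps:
$T{\left(L \right)} = 3 + L$ ($T{\left(L \right)} = L + 3 = 3 + L$)
$J{\left(V \right)} = 6 + V^{2} - 5 V$ ($J{\left(V \right)} = \left(V^{2} - 5 V\right) + \left(3 + 3\right) = \left(V^{2} - 5 V\right) + 6 = 6 + V^{2} - 5 V$)
$B{\left(v \right)} = 0$
$B{\left(-3 \right)} \left(J{\left(7 \right)} - 87\right) = 0 \left(\left(6 + 7^{2} - 35\right) - 87\right) = 0 \left(\left(6 + 49 - 35\right) - 87\right) = 0 \left(20 - 87\right) = 0 \left(-67\right) = 0$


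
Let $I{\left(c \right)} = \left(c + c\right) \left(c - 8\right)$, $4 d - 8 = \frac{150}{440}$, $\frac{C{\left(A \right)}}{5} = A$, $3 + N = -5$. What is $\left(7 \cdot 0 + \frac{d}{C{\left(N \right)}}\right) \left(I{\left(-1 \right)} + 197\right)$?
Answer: $- \frac{15781}{1408} \approx -11.208$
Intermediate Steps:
$N = -8$ ($N = -3 - 5 = -8$)
$C{\left(A \right)} = 5 A$
$d = \frac{367}{176}$ ($d = 2 + \frac{150 \cdot \frac{1}{440}}{4} = 2 + \frac{1}{4} \cdot \frac{15}{44} = 2 + \frac{15}{176} = \frac{367}{176} \approx 2.0852$)
$I{\left(c \right)} = 2 c \left(-8 + c\right)$
$\left(7 \cdot 0 + \frac{d}{C{\left(N \right)}}\right) \left(I{\left(-1 \right)} + 197\right) = \left(7 \cdot 0 + \frac{367}{176 \cdot 5 \left(-8\right)}\right) \left(2 \left(-1\right) \left(-8 - 1\right) + 197\right) = \left(0 + \frac{367}{176 \left(-40\right)}\right) \left(2 \left(-1\right) \left(-9\right) + 197\right) = \left(0 + \frac{367}{176} \left(- \frac{1}{40}\right)\right) \left(18 + 197\right) = \left(0 - \frac{367}{7040}\right) 215 = \left(- \frac{367}{7040}\right) 215 = - \frac{15781}{1408}$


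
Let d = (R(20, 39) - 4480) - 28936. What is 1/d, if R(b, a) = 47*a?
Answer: -1/31583 ≈ -3.1663e-5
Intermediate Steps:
d = -31583 (d = (47*39 - 4480) - 28936 = (1833 - 4480) - 28936 = -2647 - 28936 = -31583)
1/d = 1/(-31583) = -1/31583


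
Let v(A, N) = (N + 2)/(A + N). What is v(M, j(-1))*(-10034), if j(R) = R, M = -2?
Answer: 10034/3 ≈ 3344.7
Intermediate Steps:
v(A, N) = (2 + N)/(A + N)
v(M, j(-1))*(-10034) = ((2 - 1)/(-2 - 1))*(-10034) = (1/(-3))*(-10034) = -⅓*1*(-10034) = -⅓*(-10034) = 10034/3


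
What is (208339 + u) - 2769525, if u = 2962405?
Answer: 401219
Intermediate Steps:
(208339 + u) - 2769525 = (208339 + 2962405) - 2769525 = 3170744 - 2769525 = 401219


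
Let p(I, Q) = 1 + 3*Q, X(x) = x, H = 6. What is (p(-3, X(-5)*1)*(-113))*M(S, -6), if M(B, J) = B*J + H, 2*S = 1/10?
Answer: 45087/5 ≈ 9017.4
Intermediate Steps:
S = 1/20 (S = (½)/10 = (½)*(⅒) = 1/20 ≈ 0.050000)
M(B, J) = 6 + B*J (M(B, J) = B*J + 6 = 6 + B*J)
(p(-3, X(-5)*1)*(-113))*M(S, -6) = ((1 + 3*(-5*1))*(-113))*(6 + (1/20)*(-6)) = ((1 + 3*(-5))*(-113))*(6 - 3/10) = ((1 - 15)*(-113))*(57/10) = -14*(-113)*(57/10) = 1582*(57/10) = 45087/5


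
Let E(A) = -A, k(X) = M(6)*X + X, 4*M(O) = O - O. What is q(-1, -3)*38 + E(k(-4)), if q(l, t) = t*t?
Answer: 346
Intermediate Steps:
M(O) = 0 (M(O) = (O - O)/4 = (1/4)*0 = 0)
k(X) = X (k(X) = 0*X + X = 0 + X = X)
q(l, t) = t**2
q(-1, -3)*38 + E(k(-4)) = (-3)**2*38 - 1*(-4) = 9*38 + 4 = 342 + 4 = 346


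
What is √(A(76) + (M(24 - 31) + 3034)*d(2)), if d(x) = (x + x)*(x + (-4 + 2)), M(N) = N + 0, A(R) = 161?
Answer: √161 ≈ 12.689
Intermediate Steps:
M(N) = N
d(x) = 2*x*(-2 + x) (d(x) = (2*x)*(x - 2) = (2*x)*(-2 + x) = 2*x*(-2 + x))
√(A(76) + (M(24 - 31) + 3034)*d(2)) = √(161 + ((24 - 31) + 3034)*(2*2*(-2 + 2))) = √(161 + (-7 + 3034)*(2*2*0)) = √(161 + 3027*0) = √(161 + 0) = √161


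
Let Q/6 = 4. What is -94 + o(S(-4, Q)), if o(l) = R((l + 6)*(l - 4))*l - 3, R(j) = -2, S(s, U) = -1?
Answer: -95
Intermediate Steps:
Q = 24 (Q = 6*4 = 24)
o(l) = -3 - 2*l (o(l) = -2*l - 3 = -3 - 2*l)
-94 + o(S(-4, Q)) = -94 + (-3 - 2*(-1)) = -94 + (-3 + 2) = -94 - 1 = -95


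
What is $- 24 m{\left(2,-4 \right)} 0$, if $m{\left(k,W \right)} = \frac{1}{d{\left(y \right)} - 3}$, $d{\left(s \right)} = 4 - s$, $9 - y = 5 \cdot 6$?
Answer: $0$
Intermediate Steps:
$y = -21$ ($y = 9 - 5 \cdot 6 = 9 - 30 = -21$)
$m{\left(k,W \right)} = \frac{1}{22}$ ($m{\left(k,W \right)} = \frac{1}{\left(4 - -21\right) - 3} = \frac{1}{\left(4 + 21\right) - 3} = \frac{1}{25 - 3} = \frac{1}{22}$)
$- 24 m{\left(2,-4 \right)} 0 = \left(-24\right) \frac{1}{22} \cdot 0 = \left(- \frac{12}{11}\right) 0 = 0$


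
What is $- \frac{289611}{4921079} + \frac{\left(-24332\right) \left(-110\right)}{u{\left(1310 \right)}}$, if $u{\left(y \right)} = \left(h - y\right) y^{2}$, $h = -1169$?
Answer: $- \frac{62261896446799}{1046765642132005} \approx -0.05948$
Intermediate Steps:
$u{\left(y \right)} = y^{2} \left(-1169 - y\right)$ ($u{\left(y \right)} = \left(-1169 - y\right) y^{2} = y^{2} \left(-1169 - y\right)$)
$- \frac{289611}{4921079} + \frac{\left(-24332\right) \left(-110\right)}{u{\left(1310 \right)}} = - \frac{289611}{4921079} + \frac{\left(-24332\right) \left(-110\right)}{1310^{2} \left(-1169 - 1310\right)} = \left(-289611\right) \frac{1}{4921079} + \frac{2676520}{1716100 \left(-1169 - 1310\right)} = - \frac{289611}{4921079} + \frac{2676520}{1716100 \left(-2479\right)} = - \frac{289611}{4921079} + \frac{2676520}{-4254211900} = - \frac{289611}{4921079} + 2676520 \left(- \frac{1}{4254211900}\right) = - \frac{289611}{4921079} - \frac{133826}{212710595} = - \frac{62261896446799}{1046765642132005}$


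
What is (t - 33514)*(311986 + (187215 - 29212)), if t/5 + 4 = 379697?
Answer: 876506455539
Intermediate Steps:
t = 1898465 (t = -20 + 5*379697 = -20 + 1898485 = 1898465)
(t - 33514)*(311986 + (187215 - 29212)) = (1898465 - 33514)*(311986 + (187215 - 29212)) = 1864951*(311986 + 158003) = 1864951*469989 = 876506455539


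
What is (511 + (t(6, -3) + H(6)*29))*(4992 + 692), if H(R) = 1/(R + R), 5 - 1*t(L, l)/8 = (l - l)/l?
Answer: 9436861/3 ≈ 3.1456e+6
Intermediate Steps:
t(L, l) = 40 (t(L, l) = 40 - 8*(l - l)/l = 40 - 0/l = 40 - 8*0 = 40 + 0 = 40)
H(R) = 1/(2*R)
(511 + (t(6, -3) + H(6)*29))*(4992 + 692) = (511 + (40 + ((1/2)/6)*29))*(4992 + 692) = (511 + (40 + ((1/2)*(1/6))*29))*5684 = (511 + (40 + (1/12)*29))*5684 = (511 + (40 + 29/12))*5684 = (511 + 509/12)*5684 = (6641/12)*5684 = 9436861/3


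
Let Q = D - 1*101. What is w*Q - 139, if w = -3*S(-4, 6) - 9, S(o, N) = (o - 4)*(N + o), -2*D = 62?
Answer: -5287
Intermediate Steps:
D = -31 (D = -1/2*62 = -31)
S(o, N) = (-4 + o)*(N + o)
Q = -132 (Q = -31 - 1*101 = -31 - 101 = -132)
w = 39 (w = -3*((-4)**2 - 4*6 - 4*(-4) + 6*(-4)) - 9 = -3*(16 - 24 + 16 - 24) - 9 = -3*(-16) - 9 = 48 - 9 = 39)
w*Q - 139 = 39*(-132) - 139 = -5148 - 139 = -5287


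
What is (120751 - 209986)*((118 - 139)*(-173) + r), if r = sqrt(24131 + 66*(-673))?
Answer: -324190755 - 89235*I*sqrt(20287) ≈ -3.2419e+8 - 1.271e+7*I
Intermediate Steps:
r = I*sqrt(20287) (r = sqrt(24131 - 44418) = sqrt(-20287) = I*sqrt(20287) ≈ 142.43*I)
(120751 - 209986)*((118 - 139)*(-173) + r) = (120751 - 209986)*((118 - 139)*(-173) + I*sqrt(20287)) = -89235*(-21*(-173) + I*sqrt(20287)) = -89235*(3633 + I*sqrt(20287)) = -324190755 - 89235*I*sqrt(20287)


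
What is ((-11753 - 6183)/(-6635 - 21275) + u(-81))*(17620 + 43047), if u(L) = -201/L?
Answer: 71412399707/376785 ≈ 1.8953e+5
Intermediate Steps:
((-11753 - 6183)/(-6635 - 21275) + u(-81))*(17620 + 43047) = ((-11753 - 6183)/(-6635 - 21275) - 201/(-81))*(17620 + 43047) = (-17936/(-27910) - 201*(-1/81))*60667 = (-17936*(-1/27910) + 67/27)*60667 = (8968/13955 + 67/27)*60667 = (1177121/376785)*60667 = 71412399707/376785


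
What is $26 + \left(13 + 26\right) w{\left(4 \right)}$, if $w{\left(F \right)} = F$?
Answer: $182$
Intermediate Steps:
$26 + \left(13 + 26\right) w{\left(4 \right)} = 26 + \left(13 + 26\right) 4 = 26 + 39 \cdot 4 = 26 + 156 = 182$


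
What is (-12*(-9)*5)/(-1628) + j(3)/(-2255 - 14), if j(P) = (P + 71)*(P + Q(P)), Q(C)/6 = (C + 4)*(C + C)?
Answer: -7986405/923483 ≈ -8.6481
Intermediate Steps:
Q(C) = 12*C*(4 + C) (Q(C) = 6*((C + 4)*(C + C)) = 6*((4 + C)*(2*C)) = 6*(2*C*(4 + C)) = 12*C*(4 + C))
j(P) = (71 + P)*(P + 12*P*(4 + P)) (j(P) = (P + 71)*(P + 12*P*(4 + P)) = (71 + P)*(P + 12*P*(4 + P)))
(-12*(-9)*5)/(-1628) + j(3)/(-2255 - 14) = (-12*(-9)*5)/(-1628) + (3*(3479 + 12*3² + 901*3))/(-2255 - 14) = (108*5)*(-1/1628) + (3*(3479 + 12*9 + 2703))/(-2269) = 540*(-1/1628) + (3*(3479 + 108 + 2703))*(-1/2269) = -135/407 + (3*6290)*(-1/2269) = -135/407 + 18870*(-1/2269) = -135/407 - 18870/2269 = -7986405/923483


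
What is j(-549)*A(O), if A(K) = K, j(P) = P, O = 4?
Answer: -2196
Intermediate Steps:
j(-549)*A(O) = -549*4 = -2196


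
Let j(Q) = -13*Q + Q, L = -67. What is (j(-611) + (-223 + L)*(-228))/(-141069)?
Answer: -24484/47023 ≈ -0.52068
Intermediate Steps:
j(Q) = -12*Q
(j(-611) + (-223 + L)*(-228))/(-141069) = (-12*(-611) + (-223 - 67)*(-228))/(-141069) = (7332 - 290*(-228))*(-1/141069) = (7332 + 66120)*(-1/141069) = 73452*(-1/141069) = -24484/47023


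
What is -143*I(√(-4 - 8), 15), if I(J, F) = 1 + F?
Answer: -2288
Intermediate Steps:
-143*I(√(-4 - 8), 15) = -143*(1 + 15) = -143*16 = -2288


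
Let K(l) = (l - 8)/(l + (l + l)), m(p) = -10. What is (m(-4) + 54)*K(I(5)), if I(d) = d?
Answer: -44/5 ≈ -8.8000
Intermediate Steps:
K(l) = (-8 + l)/(3*l) (K(l) = (-8 + l)/(l + 2*l) = (-8 + l)/((3*l)) = (-8 + l)*(1/(3*l)) = (-8 + l)/(3*l))
(m(-4) + 54)*K(I(5)) = (-10 + 54)*((⅓)*(-8 + 5)/5) = 44*((⅓)*(⅕)*(-3)) = 44*(-⅕) = -44/5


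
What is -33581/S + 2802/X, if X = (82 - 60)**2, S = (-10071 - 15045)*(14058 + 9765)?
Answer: 419140160135/72398954628 ≈ 5.7893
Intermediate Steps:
S = -598338468 (S = -25116*23823 = -598338468)
X = 484 (X = 22**2 = 484)
-33581/S + 2802/X = -33581/(-598338468) + 2802/484 = -33581*(-1/598338468) + 2802*(1/484) = 33581/598338468 + 1401/242 = 419140160135/72398954628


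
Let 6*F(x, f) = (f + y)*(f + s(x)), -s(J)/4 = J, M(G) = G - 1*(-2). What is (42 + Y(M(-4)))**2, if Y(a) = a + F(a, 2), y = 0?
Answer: 16900/9 ≈ 1877.8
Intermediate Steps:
M(G) = 2 + G (M(G) = G + 2 = 2 + G)
s(J) = -4*J
F(x, f) = f*(f - 4*x)/6 (F(x, f) = ((f + 0)*(f - 4*x))/6 = (f*(f - 4*x))/6 = f*(f - 4*x)/6)
Y(a) = 2/3 - a/3 (Y(a) = a + (1/6)*2*(2 - 4*a) = a + (2/3 - 4*a/3) = 2/3 - a/3)
(42 + Y(M(-4)))**2 = (42 + (2/3 - (2 - 4)/3))**2 = (42 + (2/3 - 1/3*(-2)))**2 = (42 + (2/3 + 2/3))**2 = (42 + 4/3)**2 = (130/3)**2 = 16900/9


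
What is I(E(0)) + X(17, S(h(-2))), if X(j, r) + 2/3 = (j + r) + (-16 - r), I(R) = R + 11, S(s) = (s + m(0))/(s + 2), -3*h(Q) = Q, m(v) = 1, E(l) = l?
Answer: 34/3 ≈ 11.333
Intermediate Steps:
h(Q) = -Q/3
S(s) = (1 + s)/(2 + s) (S(s) = (s + 1)/(s + 2) = (1 + s)/(2 + s))
I(R) = 11 + R
X(j, r) = -50/3 + j (X(j, r) = -⅔ + ((j + r) + (-16 - r)) = -⅔ + (-16 + j) = -50/3 + j)
I(E(0)) + X(17, S(h(-2))) = (11 + 0) + (-50/3 + 17) = 11 + ⅓ = 34/3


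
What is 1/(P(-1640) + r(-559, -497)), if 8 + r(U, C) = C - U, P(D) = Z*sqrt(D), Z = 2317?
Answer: 27/4402162438 - 2317*I*sqrt(410)/4402162438 ≈ 6.1333e-9 - 1.0657e-5*I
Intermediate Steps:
P(D) = 2317*sqrt(D)
r(U, C) = -8 + C - U (r(U, C) = -8 + (C - U) = -8 + C - U)
1/(P(-1640) + r(-559, -497)) = 1/(2317*sqrt(-1640) + (-8 - 497 - 1*(-559))) = 1/(2317*(2*I*sqrt(410)) + (-8 - 497 + 559)) = 1/(4634*I*sqrt(410) + 54) = 1/(54 + 4634*I*sqrt(410))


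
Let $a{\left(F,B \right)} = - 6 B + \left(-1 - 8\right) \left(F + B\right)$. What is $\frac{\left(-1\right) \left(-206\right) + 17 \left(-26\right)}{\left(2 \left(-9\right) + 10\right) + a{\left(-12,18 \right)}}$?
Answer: $\frac{118}{85} \approx 1.3882$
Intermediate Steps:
$a{\left(F,B \right)} = - 15 B - 9 F$ ($a{\left(F,B \right)} = - 6 B - 9 \left(B + F\right) = - 6 B - \left(9 B + 9 F\right) = - 15 B - 9 F$)
$\frac{\left(-1\right) \left(-206\right) + 17 \left(-26\right)}{\left(2 \left(-9\right) + 10\right) + a{\left(-12,18 \right)}} = \frac{\left(-1\right) \left(-206\right) + 17 \left(-26\right)}{\left(2 \left(-9\right) + 10\right) - 162} = \frac{206 - 442}{\left(-18 + 10\right) + \left(-270 + 108\right)} = - \frac{236}{-8 - 162} = - \frac{236}{-170} = \left(-236\right) \left(- \frac{1}{170}\right) = \frac{118}{85}$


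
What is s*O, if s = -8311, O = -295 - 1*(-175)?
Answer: 997320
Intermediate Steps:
O = -120 (O = -295 + 175 = -120)
s*O = -8311*(-120) = 997320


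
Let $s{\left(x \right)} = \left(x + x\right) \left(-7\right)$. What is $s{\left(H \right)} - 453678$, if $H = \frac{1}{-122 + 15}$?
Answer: $- \frac{48543532}{107} \approx -4.5368 \cdot 10^{5}$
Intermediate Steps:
$H = - \frac{1}{107}$ ($H = \frac{1}{-107} = - \frac{1}{107} \approx -0.0093458$)
$s{\left(x \right)} = - 14 x$ ($s{\left(x \right)} = 2 x \left(-7\right) = - 14 x$)
$s{\left(H \right)} - 453678 = \left(-14\right) \left(- \frac{1}{107}\right) - 453678 = \frac{14}{107} - 453678 = - \frac{48543532}{107}$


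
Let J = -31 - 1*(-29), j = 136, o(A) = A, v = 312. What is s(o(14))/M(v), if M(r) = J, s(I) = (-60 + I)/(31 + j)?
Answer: 23/167 ≈ 0.13772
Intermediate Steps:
s(I) = -60/167 + I/167 (s(I) = (-60 + I)/(31 + 136) = (-60 + I)/167 = (-60 + I)*(1/167) = -60/167 + I/167)
J = -2 (J = -31 + 29 = -2)
M(r) = -2
s(o(14))/M(v) = (-60/167 + (1/167)*14)/(-2) = (-60/167 + 14/167)*(-½) = -46/167*(-½) = 23/167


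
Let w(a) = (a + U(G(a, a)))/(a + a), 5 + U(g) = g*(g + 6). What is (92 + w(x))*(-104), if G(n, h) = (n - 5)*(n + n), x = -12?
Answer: 2166931/3 ≈ 7.2231e+5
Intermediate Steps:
G(n, h) = 2*n*(-5 + n) (G(n, h) = (-5 + n)*(2*n) = 2*n*(-5 + n))
U(g) = -5 + g*(6 + g) (U(g) = -5 + g*(g + 6) = -5 + g*(6 + g))
w(a) = (-5 + a + 4*a**2*(-5 + a)**2 + 12*a*(-5 + a))/(2*a) (w(a) = (a + (-5 + (2*a*(-5 + a))**2 + 6*(2*a*(-5 + a))))/(a + a) = (a + (-5 + 4*a**2*(-5 + a)**2 + 12*a*(-5 + a)))/((2*a)) = (-5 + a + 4*a**2*(-5 + a)**2 + 12*a*(-5 + a))*(1/(2*a)) = (-5 + a + 4*a**2*(-5 + a)**2 + 12*a*(-5 + a))/(2*a))
(92 + w(x))*(-104) = (92 + (-59/2 + 6*(-12) - 5/2/(-12) + 2*(-12)*(-5 - 12)**2))*(-104) = (92 + (-59/2 - 72 - 5/2*(-1/12) + 2*(-12)*(-17)**2))*(-104) = (92 + (-59/2 - 72 + 5/24 + 2*(-12)*289))*(-104) = (92 + (-59/2 - 72 + 5/24 - 6936))*(-104) = (92 - 168895/24)*(-104) = -166687/24*(-104) = 2166931/3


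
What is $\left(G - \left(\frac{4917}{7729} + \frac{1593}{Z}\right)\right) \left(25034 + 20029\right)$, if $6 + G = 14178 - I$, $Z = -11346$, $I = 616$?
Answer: $\frac{17855853307871499}{29231078} \approx 6.1085 \cdot 10^{8}$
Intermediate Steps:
$G = 13556$ ($G = -6 + \left(14178 - 616\right) = -6 + 13562 = 13556$)
$\left(G - \left(\frac{4917}{7729} + \frac{1593}{Z}\right)\right) \left(25034 + 20029\right) = \left(13556 - \left(- \frac{531}{3782} + \frac{4917}{7729}\right)\right) \left(25034 + 20029\right) = \left(13556 - \frac{14491995}{29231078}\right) 45063 = \frac{396242001373}{29231078} \cdot 45063 = \frac{17855853307871499}{29231078}$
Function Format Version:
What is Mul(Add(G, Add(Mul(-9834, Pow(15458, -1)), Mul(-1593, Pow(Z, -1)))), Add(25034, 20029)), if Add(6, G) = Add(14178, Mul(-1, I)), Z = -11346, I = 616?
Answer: Rational(17855853307871499, 29231078) ≈ 6.1085e+8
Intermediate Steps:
G = 13556 (G = Add(-6, Add(14178, Mul(-1, 616))) = Add(-6, Add(14178, -616)) = Add(-6, 13562) = 13556)
Mul(Add(G, Add(Mul(-9834, Pow(15458, -1)), Mul(-1593, Pow(Z, -1)))), Add(25034, 20029)) = Mul(Add(13556, Add(Mul(-9834, Pow(15458, -1)), Mul(-1593, Pow(-11346, -1)))), Add(25034, 20029)) = Mul(Add(13556, Add(Mul(-9834, Rational(1, 15458)), Mul(-1593, Rational(-1, 11346)))), 45063) = Mul(Add(13556, Add(Rational(-4917, 7729), Rational(531, 3782))), 45063) = Mul(Add(13556, Rational(-14491995, 29231078)), 45063) = Mul(Rational(396242001373, 29231078), 45063) = Rational(17855853307871499, 29231078)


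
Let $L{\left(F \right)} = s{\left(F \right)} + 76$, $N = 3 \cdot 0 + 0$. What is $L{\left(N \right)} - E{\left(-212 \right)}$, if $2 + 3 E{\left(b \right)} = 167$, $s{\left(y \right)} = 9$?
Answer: $30$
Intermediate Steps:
$N = 0$ ($N = 0 + 0 = 0$)
$E{\left(b \right)} = 55$ ($E{\left(b \right)} = - \frac{2}{3} + \frac{1}{3} \cdot 167 = - \frac{2}{3} + \frac{167}{3} = 55$)
$L{\left(F \right)} = 85$ ($L{\left(F \right)} = 9 + 76 = 85$)
$L{\left(N \right)} - E{\left(-212 \right)} = 85 - 55 = 30$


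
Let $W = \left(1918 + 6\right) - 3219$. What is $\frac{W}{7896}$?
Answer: $- \frac{185}{1128} \approx -0.16401$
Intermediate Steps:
$W = -1295$ ($W = 1924 - 3219 = -1295$)
$\frac{W}{7896} = - \frac{1295}{7896} = \left(-1295\right) \frac{1}{7896} = - \frac{185}{1128}$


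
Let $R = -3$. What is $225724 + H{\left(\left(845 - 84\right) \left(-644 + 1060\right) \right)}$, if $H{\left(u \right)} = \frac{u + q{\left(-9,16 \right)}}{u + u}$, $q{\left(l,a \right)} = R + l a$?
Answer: $\frac{142917918477}{633152} \approx 2.2572 \cdot 10^{5}$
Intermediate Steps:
$q{\left(l,a \right)} = -3 + a l$ ($q{\left(l,a \right)} = -3 + l a = -3 + a l$)
$H{\left(u \right)} = \frac{-147 + u}{2 u}$ ($H{\left(u \right)} = \frac{u + \left(-3 + 16 \left(-9\right)\right)}{u + u} = \frac{u - 147}{2 u} = \left(u - 147\right) \frac{1}{2 u} = \left(-147 + u\right) \frac{1}{2 u} = \frac{-147 + u}{2 u}$)
$225724 + H{\left(\left(845 - 84\right) \left(-644 + 1060\right) \right)} = 225724 + \frac{-147 + \left(845 - 84\right) \left(-644 + 1060\right)}{2 \left(845 - 84\right) \left(-644 + 1060\right)} = 225724 + \frac{-147 + 761 \cdot 416}{2 \cdot 761 \cdot 416} = 225724 + \frac{-147 + 316576}{2 \cdot 316576} = 225724 + \frac{1}{2} \cdot \frac{1}{316576} \cdot 316429 = 225724 + \frac{316429}{633152} = \frac{142917918477}{633152}$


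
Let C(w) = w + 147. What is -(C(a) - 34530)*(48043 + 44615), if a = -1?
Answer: 3185952672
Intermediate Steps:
C(w) = 147 + w
-(C(a) - 34530)*(48043 + 44615) = -((147 - 1) - 34530)*(48043 + 44615) = -(146 - 34530)*92658 = -(-34384)*92658 = -1*(-3185952672) = 3185952672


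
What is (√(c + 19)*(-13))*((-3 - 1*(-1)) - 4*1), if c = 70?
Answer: 78*√89 ≈ 735.85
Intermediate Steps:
(√(c + 19)*(-13))*((-3 - 1*(-1)) - 4*1) = (√(70 + 19)*(-13))*((-3 - 1*(-1)) - 4*1) = (√89*(-13))*((-3 + 1) - 4) = (-13*√89)*(-2 - 4) = -13*√89*(-6) = 78*√89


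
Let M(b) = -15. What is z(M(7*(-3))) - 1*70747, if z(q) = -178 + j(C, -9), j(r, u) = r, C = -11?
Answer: -70936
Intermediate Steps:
z(q) = -189 (z(q) = -178 - 11 = -189)
z(M(7*(-3))) - 1*70747 = -189 - 1*70747 = -189 - 70747 = -70936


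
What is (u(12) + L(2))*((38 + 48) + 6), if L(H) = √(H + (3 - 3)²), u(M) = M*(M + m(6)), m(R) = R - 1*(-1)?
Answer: 20976 + 92*√2 ≈ 21106.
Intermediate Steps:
m(R) = 1 + R (m(R) = R + 1 = 1 + R)
u(M) = M*(7 + M) (u(M) = M*(M + (1 + 6)) = M*(M + 7) = M*(7 + M))
L(H) = √H (L(H) = √(H + 0²) = √(H + 0) = √H)
(u(12) + L(2))*((38 + 48) + 6) = (12*(7 + 12) + √2)*((38 + 48) + 6) = (12*19 + √2)*(86 + 6) = (228 + √2)*92 = 20976 + 92*√2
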